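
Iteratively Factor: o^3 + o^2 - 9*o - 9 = (o - 3)*(o^2 + 4*o + 3) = (o - 3)*(o + 3)*(o + 1)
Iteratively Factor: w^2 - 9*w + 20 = (w - 5)*(w - 4)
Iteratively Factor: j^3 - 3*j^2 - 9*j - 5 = (j - 5)*(j^2 + 2*j + 1) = (j - 5)*(j + 1)*(j + 1)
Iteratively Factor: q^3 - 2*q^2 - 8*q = (q + 2)*(q^2 - 4*q) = q*(q + 2)*(q - 4)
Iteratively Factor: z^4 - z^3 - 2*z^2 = (z)*(z^3 - z^2 - 2*z) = z*(z + 1)*(z^2 - 2*z) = z^2*(z + 1)*(z - 2)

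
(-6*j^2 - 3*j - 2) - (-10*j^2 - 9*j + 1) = 4*j^2 + 6*j - 3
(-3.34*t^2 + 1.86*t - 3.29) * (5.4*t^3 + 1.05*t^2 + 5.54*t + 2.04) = -18.036*t^5 + 6.537*t^4 - 34.3166*t^3 + 0.0363000000000007*t^2 - 14.4322*t - 6.7116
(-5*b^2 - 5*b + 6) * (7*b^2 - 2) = -35*b^4 - 35*b^3 + 52*b^2 + 10*b - 12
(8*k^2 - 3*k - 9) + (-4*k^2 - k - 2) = 4*k^2 - 4*k - 11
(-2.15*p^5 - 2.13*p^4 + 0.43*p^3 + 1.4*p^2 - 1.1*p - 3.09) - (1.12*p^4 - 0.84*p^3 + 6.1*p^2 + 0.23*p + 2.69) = -2.15*p^5 - 3.25*p^4 + 1.27*p^3 - 4.7*p^2 - 1.33*p - 5.78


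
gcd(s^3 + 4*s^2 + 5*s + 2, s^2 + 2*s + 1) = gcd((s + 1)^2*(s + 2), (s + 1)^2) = s^2 + 2*s + 1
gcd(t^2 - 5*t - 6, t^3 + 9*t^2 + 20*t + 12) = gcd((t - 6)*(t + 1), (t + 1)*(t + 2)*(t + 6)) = t + 1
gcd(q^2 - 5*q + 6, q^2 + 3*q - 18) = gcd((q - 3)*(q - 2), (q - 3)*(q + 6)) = q - 3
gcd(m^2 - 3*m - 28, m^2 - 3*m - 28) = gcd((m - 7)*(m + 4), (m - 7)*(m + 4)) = m^2 - 3*m - 28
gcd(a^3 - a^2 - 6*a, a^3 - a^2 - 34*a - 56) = a + 2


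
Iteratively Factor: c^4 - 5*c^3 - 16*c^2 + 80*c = (c + 4)*(c^3 - 9*c^2 + 20*c) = c*(c + 4)*(c^2 - 9*c + 20) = c*(c - 4)*(c + 4)*(c - 5)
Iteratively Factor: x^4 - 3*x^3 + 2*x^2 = (x - 2)*(x^3 - x^2) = x*(x - 2)*(x^2 - x) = x^2*(x - 2)*(x - 1)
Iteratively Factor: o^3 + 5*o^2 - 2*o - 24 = (o - 2)*(o^2 + 7*o + 12) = (o - 2)*(o + 3)*(o + 4)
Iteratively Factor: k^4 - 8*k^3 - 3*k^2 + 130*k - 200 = (k + 4)*(k^3 - 12*k^2 + 45*k - 50) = (k - 5)*(k + 4)*(k^2 - 7*k + 10) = (k - 5)^2*(k + 4)*(k - 2)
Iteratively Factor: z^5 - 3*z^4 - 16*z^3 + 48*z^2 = (z)*(z^4 - 3*z^3 - 16*z^2 + 48*z) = z*(z - 4)*(z^3 + z^2 - 12*z) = z*(z - 4)*(z + 4)*(z^2 - 3*z) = z*(z - 4)*(z - 3)*(z + 4)*(z)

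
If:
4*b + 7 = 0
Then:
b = -7/4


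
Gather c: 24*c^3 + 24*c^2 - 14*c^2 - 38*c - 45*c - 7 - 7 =24*c^3 + 10*c^2 - 83*c - 14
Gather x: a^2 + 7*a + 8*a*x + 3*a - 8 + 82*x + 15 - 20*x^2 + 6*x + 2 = a^2 + 10*a - 20*x^2 + x*(8*a + 88) + 9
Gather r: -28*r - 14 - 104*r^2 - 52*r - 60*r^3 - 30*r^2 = -60*r^3 - 134*r^2 - 80*r - 14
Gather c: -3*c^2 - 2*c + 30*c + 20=-3*c^2 + 28*c + 20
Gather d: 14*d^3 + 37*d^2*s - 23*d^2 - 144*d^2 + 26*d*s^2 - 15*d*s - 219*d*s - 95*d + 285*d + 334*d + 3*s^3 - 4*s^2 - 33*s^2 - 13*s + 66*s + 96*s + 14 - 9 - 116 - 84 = 14*d^3 + d^2*(37*s - 167) + d*(26*s^2 - 234*s + 524) + 3*s^3 - 37*s^2 + 149*s - 195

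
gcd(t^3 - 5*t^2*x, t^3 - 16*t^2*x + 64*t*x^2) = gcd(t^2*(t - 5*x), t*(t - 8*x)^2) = t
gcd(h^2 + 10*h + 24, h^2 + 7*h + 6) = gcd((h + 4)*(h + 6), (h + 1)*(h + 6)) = h + 6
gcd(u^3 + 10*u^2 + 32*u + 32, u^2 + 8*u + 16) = u^2 + 8*u + 16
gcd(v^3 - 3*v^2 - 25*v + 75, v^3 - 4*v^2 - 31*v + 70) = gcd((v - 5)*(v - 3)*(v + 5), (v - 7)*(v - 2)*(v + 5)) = v + 5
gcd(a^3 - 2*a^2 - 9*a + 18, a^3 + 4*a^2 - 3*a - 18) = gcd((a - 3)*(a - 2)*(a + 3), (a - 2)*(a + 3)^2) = a^2 + a - 6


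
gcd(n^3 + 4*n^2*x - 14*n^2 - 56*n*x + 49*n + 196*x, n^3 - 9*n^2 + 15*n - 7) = n - 7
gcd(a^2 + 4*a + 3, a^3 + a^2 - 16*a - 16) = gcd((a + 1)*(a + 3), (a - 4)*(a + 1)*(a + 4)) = a + 1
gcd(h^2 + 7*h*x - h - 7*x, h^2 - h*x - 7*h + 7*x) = 1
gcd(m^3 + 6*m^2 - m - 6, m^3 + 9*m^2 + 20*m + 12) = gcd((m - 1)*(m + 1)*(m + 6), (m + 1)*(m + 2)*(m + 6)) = m^2 + 7*m + 6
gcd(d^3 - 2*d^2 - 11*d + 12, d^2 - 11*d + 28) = d - 4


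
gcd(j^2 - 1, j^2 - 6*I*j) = 1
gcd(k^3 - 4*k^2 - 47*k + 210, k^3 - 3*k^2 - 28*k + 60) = k - 6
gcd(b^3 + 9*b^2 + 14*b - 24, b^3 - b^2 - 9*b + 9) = b - 1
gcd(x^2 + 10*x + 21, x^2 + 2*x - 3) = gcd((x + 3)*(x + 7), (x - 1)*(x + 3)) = x + 3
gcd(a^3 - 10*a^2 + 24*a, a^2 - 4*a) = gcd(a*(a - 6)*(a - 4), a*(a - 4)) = a^2 - 4*a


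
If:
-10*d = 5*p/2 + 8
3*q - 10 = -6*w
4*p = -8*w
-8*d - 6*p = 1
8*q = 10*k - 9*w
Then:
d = -91/80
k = 3767/1200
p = 27/20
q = 281/60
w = -27/40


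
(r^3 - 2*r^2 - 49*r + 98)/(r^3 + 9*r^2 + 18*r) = (r^3 - 2*r^2 - 49*r + 98)/(r*(r^2 + 9*r + 18))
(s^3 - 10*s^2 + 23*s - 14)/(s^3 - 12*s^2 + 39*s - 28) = (s - 2)/(s - 4)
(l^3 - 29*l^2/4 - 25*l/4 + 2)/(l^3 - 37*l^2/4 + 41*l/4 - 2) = (l + 1)/(l - 1)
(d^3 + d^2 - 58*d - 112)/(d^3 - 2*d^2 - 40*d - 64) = (d + 7)/(d + 4)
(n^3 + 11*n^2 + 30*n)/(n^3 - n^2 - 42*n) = (n + 5)/(n - 7)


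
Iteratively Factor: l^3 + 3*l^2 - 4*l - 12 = (l - 2)*(l^2 + 5*l + 6) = (l - 2)*(l + 3)*(l + 2)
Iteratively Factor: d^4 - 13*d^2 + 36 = (d + 2)*(d^3 - 2*d^2 - 9*d + 18) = (d + 2)*(d + 3)*(d^2 - 5*d + 6) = (d - 3)*(d + 2)*(d + 3)*(d - 2)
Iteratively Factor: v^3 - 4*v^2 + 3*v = (v - 3)*(v^2 - v) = (v - 3)*(v - 1)*(v)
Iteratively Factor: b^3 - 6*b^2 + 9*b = (b)*(b^2 - 6*b + 9) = b*(b - 3)*(b - 3)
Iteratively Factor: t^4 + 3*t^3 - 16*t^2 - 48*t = (t + 4)*(t^3 - t^2 - 12*t) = t*(t + 4)*(t^2 - t - 12) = t*(t + 3)*(t + 4)*(t - 4)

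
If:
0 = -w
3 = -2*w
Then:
No Solution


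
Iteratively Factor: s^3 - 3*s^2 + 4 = (s - 2)*(s^2 - s - 2) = (s - 2)^2*(s + 1)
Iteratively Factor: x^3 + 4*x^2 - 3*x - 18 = (x - 2)*(x^2 + 6*x + 9) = (x - 2)*(x + 3)*(x + 3)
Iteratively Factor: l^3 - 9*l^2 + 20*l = (l - 5)*(l^2 - 4*l) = (l - 5)*(l - 4)*(l)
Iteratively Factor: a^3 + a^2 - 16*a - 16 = (a + 4)*(a^2 - 3*a - 4) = (a - 4)*(a + 4)*(a + 1)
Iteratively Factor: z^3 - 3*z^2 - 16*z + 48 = (z - 4)*(z^2 + z - 12) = (z - 4)*(z - 3)*(z + 4)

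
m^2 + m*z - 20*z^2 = (m - 4*z)*(m + 5*z)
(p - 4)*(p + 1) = p^2 - 3*p - 4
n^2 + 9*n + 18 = (n + 3)*(n + 6)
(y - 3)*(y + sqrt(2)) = y^2 - 3*y + sqrt(2)*y - 3*sqrt(2)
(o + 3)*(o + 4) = o^2 + 7*o + 12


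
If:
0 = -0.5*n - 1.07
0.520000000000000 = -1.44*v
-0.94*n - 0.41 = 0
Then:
No Solution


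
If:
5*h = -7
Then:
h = -7/5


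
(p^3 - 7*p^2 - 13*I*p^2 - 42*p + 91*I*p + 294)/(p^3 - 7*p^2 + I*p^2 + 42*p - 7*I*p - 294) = (p - 7*I)/(p + 7*I)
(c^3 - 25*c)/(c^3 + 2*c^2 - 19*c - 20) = c*(c - 5)/(c^2 - 3*c - 4)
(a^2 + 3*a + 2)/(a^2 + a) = (a + 2)/a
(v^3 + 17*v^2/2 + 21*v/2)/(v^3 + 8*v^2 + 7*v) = (v + 3/2)/(v + 1)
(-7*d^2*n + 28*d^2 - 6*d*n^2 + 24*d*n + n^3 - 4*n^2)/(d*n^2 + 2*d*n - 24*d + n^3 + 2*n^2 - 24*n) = (-7*d + n)/(n + 6)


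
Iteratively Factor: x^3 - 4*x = (x - 2)*(x^2 + 2*x) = (x - 2)*(x + 2)*(x)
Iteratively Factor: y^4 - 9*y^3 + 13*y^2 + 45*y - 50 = (y - 1)*(y^3 - 8*y^2 + 5*y + 50) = (y - 5)*(y - 1)*(y^2 - 3*y - 10) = (y - 5)^2*(y - 1)*(y + 2)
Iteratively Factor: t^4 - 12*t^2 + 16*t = (t + 4)*(t^3 - 4*t^2 + 4*t) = (t - 2)*(t + 4)*(t^2 - 2*t) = (t - 2)^2*(t + 4)*(t)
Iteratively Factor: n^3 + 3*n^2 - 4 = (n + 2)*(n^2 + n - 2) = (n + 2)^2*(n - 1)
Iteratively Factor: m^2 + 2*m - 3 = (m + 3)*(m - 1)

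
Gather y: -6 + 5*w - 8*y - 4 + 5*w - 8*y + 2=10*w - 16*y - 8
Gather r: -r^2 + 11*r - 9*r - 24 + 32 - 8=-r^2 + 2*r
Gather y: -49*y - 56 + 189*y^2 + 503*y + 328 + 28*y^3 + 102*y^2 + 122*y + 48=28*y^3 + 291*y^2 + 576*y + 320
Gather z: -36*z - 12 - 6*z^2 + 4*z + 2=-6*z^2 - 32*z - 10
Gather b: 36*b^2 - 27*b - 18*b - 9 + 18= 36*b^2 - 45*b + 9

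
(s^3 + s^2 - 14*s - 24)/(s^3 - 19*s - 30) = (s - 4)/(s - 5)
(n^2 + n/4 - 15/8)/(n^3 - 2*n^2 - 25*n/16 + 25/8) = 2*(2*n + 3)/(4*n^2 - 3*n - 10)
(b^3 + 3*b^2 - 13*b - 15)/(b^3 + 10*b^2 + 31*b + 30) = (b^2 - 2*b - 3)/(b^2 + 5*b + 6)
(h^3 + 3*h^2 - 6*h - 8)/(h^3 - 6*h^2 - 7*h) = (h^2 + 2*h - 8)/(h*(h - 7))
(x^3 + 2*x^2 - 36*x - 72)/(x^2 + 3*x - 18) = (x^2 - 4*x - 12)/(x - 3)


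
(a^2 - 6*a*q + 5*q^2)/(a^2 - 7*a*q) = (a^2 - 6*a*q + 5*q^2)/(a*(a - 7*q))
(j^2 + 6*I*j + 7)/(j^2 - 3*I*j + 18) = (j^2 + 6*I*j + 7)/(j^2 - 3*I*j + 18)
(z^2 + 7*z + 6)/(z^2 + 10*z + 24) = (z + 1)/(z + 4)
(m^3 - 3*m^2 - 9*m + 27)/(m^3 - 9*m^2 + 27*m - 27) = (m + 3)/(m - 3)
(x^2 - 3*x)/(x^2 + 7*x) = (x - 3)/(x + 7)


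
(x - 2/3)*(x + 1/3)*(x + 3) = x^3 + 8*x^2/3 - 11*x/9 - 2/3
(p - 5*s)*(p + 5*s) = p^2 - 25*s^2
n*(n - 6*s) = n^2 - 6*n*s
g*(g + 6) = g^2 + 6*g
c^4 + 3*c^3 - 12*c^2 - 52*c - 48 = (c - 4)*(c + 2)^2*(c + 3)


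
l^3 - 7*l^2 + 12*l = l*(l - 4)*(l - 3)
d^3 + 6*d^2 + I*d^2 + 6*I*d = d*(d + 6)*(d + I)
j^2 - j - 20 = (j - 5)*(j + 4)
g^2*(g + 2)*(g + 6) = g^4 + 8*g^3 + 12*g^2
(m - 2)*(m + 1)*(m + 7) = m^3 + 6*m^2 - 9*m - 14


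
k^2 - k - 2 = (k - 2)*(k + 1)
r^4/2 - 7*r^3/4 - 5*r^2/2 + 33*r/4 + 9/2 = (r/2 + 1)*(r - 3)^2*(r + 1/2)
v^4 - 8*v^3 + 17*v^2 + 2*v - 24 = (v - 4)*(v - 3)*(v - 2)*(v + 1)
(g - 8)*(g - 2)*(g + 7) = g^3 - 3*g^2 - 54*g + 112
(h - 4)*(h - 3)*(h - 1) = h^3 - 8*h^2 + 19*h - 12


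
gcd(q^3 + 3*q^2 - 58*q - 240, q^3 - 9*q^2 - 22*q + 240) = q^2 - 3*q - 40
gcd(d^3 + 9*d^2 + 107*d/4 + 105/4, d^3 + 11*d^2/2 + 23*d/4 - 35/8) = d^2 + 6*d + 35/4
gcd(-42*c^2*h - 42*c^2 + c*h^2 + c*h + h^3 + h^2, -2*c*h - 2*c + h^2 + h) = h + 1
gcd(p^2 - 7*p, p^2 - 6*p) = p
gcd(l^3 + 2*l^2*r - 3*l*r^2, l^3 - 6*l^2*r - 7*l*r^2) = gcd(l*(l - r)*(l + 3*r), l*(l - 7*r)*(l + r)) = l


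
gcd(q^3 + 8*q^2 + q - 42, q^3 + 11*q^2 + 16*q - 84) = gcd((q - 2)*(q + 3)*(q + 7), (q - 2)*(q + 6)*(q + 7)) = q^2 + 5*q - 14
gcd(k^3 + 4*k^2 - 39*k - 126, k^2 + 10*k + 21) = k^2 + 10*k + 21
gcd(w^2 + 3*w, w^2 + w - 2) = 1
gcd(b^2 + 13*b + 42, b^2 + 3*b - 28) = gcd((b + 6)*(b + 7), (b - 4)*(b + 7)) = b + 7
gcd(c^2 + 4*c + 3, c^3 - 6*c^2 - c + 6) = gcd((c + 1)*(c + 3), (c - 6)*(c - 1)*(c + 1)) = c + 1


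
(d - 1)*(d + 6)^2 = d^3 + 11*d^2 + 24*d - 36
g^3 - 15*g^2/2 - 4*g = g*(g - 8)*(g + 1/2)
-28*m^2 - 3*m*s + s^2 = (-7*m + s)*(4*m + s)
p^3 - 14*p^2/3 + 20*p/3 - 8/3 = (p - 2)^2*(p - 2/3)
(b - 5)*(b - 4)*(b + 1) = b^3 - 8*b^2 + 11*b + 20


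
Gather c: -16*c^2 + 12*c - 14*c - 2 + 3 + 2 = -16*c^2 - 2*c + 3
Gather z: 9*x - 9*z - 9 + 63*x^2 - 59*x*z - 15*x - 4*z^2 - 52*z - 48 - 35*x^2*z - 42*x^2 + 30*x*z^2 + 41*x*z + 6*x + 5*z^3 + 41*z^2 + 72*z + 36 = 21*x^2 + 5*z^3 + z^2*(30*x + 37) + z*(-35*x^2 - 18*x + 11) - 21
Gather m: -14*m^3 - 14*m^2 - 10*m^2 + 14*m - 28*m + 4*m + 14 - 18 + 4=-14*m^3 - 24*m^2 - 10*m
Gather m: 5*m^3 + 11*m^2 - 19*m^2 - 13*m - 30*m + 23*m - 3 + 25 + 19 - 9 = 5*m^3 - 8*m^2 - 20*m + 32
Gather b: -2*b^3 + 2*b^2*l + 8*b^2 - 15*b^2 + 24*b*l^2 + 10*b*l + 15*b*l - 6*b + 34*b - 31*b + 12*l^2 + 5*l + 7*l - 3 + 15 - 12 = -2*b^3 + b^2*(2*l - 7) + b*(24*l^2 + 25*l - 3) + 12*l^2 + 12*l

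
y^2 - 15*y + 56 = (y - 8)*(y - 7)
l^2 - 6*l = l*(l - 6)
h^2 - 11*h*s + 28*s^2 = (h - 7*s)*(h - 4*s)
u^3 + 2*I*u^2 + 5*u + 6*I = (u - 2*I)*(u + I)*(u + 3*I)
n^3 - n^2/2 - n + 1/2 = (n - 1)*(n - 1/2)*(n + 1)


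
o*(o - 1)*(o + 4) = o^3 + 3*o^2 - 4*o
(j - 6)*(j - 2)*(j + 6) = j^3 - 2*j^2 - 36*j + 72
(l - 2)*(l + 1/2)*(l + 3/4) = l^3 - 3*l^2/4 - 17*l/8 - 3/4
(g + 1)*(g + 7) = g^2 + 8*g + 7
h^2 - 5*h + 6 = (h - 3)*(h - 2)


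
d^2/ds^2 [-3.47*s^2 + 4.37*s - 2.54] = -6.94000000000000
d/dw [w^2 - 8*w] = 2*w - 8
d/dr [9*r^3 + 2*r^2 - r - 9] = 27*r^2 + 4*r - 1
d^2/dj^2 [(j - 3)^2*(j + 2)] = 6*j - 8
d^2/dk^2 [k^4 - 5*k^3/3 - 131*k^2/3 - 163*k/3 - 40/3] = 12*k^2 - 10*k - 262/3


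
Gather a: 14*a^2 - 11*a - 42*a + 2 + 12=14*a^2 - 53*a + 14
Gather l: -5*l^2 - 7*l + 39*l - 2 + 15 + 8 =-5*l^2 + 32*l + 21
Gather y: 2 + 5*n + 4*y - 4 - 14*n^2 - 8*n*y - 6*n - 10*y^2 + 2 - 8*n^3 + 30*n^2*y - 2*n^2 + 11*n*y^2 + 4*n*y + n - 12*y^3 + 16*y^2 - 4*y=-8*n^3 - 16*n^2 - 12*y^3 + y^2*(11*n + 6) + y*(30*n^2 - 4*n)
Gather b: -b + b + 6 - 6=0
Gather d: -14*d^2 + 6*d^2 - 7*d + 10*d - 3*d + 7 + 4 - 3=8 - 8*d^2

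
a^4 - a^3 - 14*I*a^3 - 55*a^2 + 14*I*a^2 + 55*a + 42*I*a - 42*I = (a - 1)*(a - 7*I)*(a - 6*I)*(a - I)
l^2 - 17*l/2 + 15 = (l - 6)*(l - 5/2)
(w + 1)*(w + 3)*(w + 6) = w^3 + 10*w^2 + 27*w + 18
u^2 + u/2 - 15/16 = (u - 3/4)*(u + 5/4)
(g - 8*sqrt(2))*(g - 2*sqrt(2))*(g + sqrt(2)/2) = g^3 - 19*sqrt(2)*g^2/2 + 22*g + 16*sqrt(2)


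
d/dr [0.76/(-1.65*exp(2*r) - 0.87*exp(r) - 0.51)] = (2.508*exp(r) + 0.6612)*exp(r)/(1.65*exp(2*r) + 0.87*exp(r) + 0.51)^2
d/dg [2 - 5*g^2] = -10*g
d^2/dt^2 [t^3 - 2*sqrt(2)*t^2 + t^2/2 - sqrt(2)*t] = 6*t - 4*sqrt(2) + 1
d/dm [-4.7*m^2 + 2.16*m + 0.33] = 2.16 - 9.4*m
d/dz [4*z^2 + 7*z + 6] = 8*z + 7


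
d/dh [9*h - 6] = 9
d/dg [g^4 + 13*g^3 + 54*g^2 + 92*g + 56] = 4*g^3 + 39*g^2 + 108*g + 92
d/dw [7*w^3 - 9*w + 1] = 21*w^2 - 9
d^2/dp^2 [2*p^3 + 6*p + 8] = 12*p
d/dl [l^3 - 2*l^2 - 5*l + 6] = 3*l^2 - 4*l - 5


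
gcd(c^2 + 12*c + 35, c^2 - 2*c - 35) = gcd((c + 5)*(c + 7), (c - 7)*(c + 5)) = c + 5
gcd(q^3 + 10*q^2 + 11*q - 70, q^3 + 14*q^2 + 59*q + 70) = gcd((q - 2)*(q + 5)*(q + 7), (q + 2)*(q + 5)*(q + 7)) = q^2 + 12*q + 35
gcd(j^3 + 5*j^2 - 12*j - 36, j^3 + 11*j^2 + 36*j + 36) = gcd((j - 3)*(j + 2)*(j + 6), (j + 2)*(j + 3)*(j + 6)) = j^2 + 8*j + 12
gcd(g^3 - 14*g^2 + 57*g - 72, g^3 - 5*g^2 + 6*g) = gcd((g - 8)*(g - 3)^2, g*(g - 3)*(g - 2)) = g - 3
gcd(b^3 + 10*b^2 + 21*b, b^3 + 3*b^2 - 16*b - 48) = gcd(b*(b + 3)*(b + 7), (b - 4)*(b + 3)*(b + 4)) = b + 3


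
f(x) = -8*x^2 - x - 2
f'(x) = -16*x - 1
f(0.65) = -6.03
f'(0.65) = -11.40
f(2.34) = -48.14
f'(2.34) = -38.44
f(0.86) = -8.78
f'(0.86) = -14.76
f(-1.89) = -28.69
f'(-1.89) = 29.24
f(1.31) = -17.04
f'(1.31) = -21.96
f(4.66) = -180.38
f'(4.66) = -75.56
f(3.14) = -84.02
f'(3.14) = -51.24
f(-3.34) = -87.90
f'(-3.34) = 52.44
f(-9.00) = -641.00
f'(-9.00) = 143.00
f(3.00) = -77.00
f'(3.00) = -49.00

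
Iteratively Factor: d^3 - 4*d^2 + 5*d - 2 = (d - 1)*(d^2 - 3*d + 2) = (d - 2)*(d - 1)*(d - 1)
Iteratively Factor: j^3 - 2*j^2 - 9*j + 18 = (j - 2)*(j^2 - 9) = (j - 3)*(j - 2)*(j + 3)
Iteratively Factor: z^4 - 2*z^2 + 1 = (z + 1)*(z^3 - z^2 - z + 1) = (z - 1)*(z + 1)*(z^2 - 1) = (z - 1)*(z + 1)^2*(z - 1)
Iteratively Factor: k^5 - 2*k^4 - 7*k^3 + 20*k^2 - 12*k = (k - 2)*(k^4 - 7*k^2 + 6*k) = (k - 2)*(k - 1)*(k^3 + k^2 - 6*k) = (k - 2)^2*(k - 1)*(k^2 + 3*k) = k*(k - 2)^2*(k - 1)*(k + 3)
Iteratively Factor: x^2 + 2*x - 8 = (x - 2)*(x + 4)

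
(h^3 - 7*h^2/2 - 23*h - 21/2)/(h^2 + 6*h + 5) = (2*h^3 - 7*h^2 - 46*h - 21)/(2*(h^2 + 6*h + 5))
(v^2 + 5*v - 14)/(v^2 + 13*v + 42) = (v - 2)/(v + 6)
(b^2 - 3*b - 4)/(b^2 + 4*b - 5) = (b^2 - 3*b - 4)/(b^2 + 4*b - 5)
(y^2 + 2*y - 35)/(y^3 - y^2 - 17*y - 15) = (y + 7)/(y^2 + 4*y + 3)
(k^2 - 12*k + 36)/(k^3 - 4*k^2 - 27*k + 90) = (k - 6)/(k^2 + 2*k - 15)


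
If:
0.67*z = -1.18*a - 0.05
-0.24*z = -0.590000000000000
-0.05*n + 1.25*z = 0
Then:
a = -1.44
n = 61.46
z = 2.46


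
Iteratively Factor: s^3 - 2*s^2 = (s)*(s^2 - 2*s) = s*(s - 2)*(s)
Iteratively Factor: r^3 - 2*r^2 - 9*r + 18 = (r - 3)*(r^2 + r - 6) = (r - 3)*(r + 3)*(r - 2)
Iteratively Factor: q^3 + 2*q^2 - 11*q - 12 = (q + 4)*(q^2 - 2*q - 3) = (q - 3)*(q + 4)*(q + 1)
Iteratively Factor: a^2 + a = (a + 1)*(a)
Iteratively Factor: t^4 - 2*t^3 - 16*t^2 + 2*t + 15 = (t + 3)*(t^3 - 5*t^2 - t + 5) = (t - 5)*(t + 3)*(t^2 - 1) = (t - 5)*(t - 1)*(t + 3)*(t + 1)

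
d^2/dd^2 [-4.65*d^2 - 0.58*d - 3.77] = -9.30000000000000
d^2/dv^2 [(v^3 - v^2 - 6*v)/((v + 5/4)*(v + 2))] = 680/(64*v^3 + 240*v^2 + 300*v + 125)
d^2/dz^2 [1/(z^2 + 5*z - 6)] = 2*(-z^2 - 5*z + (2*z + 5)^2 + 6)/(z^2 + 5*z - 6)^3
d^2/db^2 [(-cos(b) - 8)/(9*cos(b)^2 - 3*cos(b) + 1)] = 2*(-729*(1 - cos(2*b))^2*cos(b) - 2619*(1 - cos(2*b))^2 - 2746*cos(b) - 2274*cos(2*b) + 216*cos(3*b) + 162*cos(5*b) + 8226)/(6*cos(b) - 9*cos(2*b) - 11)^3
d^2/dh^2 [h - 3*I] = 0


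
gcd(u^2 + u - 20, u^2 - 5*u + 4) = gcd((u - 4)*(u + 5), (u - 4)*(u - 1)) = u - 4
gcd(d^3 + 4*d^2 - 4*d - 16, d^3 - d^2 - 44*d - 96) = d + 4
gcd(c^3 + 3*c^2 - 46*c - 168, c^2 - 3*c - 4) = 1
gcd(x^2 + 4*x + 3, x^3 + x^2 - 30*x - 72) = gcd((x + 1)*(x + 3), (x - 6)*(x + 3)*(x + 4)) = x + 3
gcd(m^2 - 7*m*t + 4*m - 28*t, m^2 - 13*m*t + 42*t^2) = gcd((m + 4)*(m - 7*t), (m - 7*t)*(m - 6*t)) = -m + 7*t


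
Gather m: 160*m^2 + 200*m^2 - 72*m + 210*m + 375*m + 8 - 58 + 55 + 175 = 360*m^2 + 513*m + 180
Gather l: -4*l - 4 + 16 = 12 - 4*l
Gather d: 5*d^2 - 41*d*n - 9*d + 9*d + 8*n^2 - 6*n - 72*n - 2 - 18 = 5*d^2 - 41*d*n + 8*n^2 - 78*n - 20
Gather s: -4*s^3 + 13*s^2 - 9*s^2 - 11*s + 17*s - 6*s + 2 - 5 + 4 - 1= -4*s^3 + 4*s^2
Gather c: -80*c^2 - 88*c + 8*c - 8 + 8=-80*c^2 - 80*c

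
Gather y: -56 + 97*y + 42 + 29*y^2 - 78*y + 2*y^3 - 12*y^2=2*y^3 + 17*y^2 + 19*y - 14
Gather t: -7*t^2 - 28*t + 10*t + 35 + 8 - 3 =-7*t^2 - 18*t + 40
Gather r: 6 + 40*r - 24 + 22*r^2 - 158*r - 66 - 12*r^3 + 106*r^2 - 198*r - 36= -12*r^3 + 128*r^2 - 316*r - 120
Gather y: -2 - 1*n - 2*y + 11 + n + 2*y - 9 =0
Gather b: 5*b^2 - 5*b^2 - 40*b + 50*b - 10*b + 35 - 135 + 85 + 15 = 0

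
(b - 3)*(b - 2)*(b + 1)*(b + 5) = b^4 + b^3 - 19*b^2 + 11*b + 30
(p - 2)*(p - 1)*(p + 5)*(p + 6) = p^4 + 8*p^3 - p^2 - 68*p + 60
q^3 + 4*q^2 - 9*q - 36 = (q - 3)*(q + 3)*(q + 4)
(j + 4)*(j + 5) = j^2 + 9*j + 20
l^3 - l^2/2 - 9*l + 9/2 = (l - 3)*(l - 1/2)*(l + 3)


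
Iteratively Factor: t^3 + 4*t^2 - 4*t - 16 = (t - 2)*(t^2 + 6*t + 8) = (t - 2)*(t + 2)*(t + 4)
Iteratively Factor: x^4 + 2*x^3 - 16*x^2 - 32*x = (x - 4)*(x^3 + 6*x^2 + 8*x) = x*(x - 4)*(x^2 + 6*x + 8) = x*(x - 4)*(x + 2)*(x + 4)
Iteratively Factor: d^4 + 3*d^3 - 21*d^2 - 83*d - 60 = (d + 4)*(d^3 - d^2 - 17*d - 15) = (d - 5)*(d + 4)*(d^2 + 4*d + 3) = (d - 5)*(d + 3)*(d + 4)*(d + 1)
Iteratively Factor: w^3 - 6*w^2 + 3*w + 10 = (w - 5)*(w^2 - w - 2) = (w - 5)*(w - 2)*(w + 1)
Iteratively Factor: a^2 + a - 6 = (a - 2)*(a + 3)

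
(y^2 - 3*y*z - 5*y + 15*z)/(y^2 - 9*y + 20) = (y - 3*z)/(y - 4)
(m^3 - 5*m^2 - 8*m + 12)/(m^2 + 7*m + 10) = (m^2 - 7*m + 6)/(m + 5)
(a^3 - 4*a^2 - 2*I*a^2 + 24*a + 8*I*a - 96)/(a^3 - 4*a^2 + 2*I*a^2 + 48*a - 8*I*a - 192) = (a + 4*I)/(a + 8*I)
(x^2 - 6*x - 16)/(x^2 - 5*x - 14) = (x - 8)/(x - 7)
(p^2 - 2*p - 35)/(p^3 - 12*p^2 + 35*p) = (p + 5)/(p*(p - 5))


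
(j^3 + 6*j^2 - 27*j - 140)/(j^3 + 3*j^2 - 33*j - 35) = (j + 4)/(j + 1)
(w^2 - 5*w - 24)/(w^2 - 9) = (w - 8)/(w - 3)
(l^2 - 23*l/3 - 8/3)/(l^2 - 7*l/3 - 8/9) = 3*(l - 8)/(3*l - 8)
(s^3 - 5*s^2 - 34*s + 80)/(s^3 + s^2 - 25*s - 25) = (s^2 - 10*s + 16)/(s^2 - 4*s - 5)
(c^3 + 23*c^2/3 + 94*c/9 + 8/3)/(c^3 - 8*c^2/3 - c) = (c^2 + 22*c/3 + 8)/(c*(c - 3))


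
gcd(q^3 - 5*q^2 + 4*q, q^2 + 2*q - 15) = 1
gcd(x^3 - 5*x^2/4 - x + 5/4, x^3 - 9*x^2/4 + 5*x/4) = x^2 - 9*x/4 + 5/4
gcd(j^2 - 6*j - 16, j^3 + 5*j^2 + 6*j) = j + 2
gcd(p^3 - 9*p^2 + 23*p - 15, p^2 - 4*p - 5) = p - 5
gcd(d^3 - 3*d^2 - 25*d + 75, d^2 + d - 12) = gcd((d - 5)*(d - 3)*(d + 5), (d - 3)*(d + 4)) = d - 3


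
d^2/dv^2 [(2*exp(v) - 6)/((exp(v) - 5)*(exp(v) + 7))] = 2*(exp(4*v) - 14*exp(3*v) + 192*exp(2*v) - 362*exp(v) + 1015)*exp(v)/(exp(6*v) + 6*exp(5*v) - 93*exp(4*v) - 412*exp(3*v) + 3255*exp(2*v) + 7350*exp(v) - 42875)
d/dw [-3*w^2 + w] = 1 - 6*w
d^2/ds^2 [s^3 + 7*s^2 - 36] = 6*s + 14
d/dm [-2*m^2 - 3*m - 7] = -4*m - 3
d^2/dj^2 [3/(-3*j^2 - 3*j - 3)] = 2*(j^2 + j - (2*j + 1)^2 + 1)/(j^2 + j + 1)^3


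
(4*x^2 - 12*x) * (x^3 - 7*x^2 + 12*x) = 4*x^5 - 40*x^4 + 132*x^3 - 144*x^2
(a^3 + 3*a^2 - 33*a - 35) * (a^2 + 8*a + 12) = a^5 + 11*a^4 + 3*a^3 - 263*a^2 - 676*a - 420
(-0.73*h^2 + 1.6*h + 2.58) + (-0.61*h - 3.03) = -0.73*h^2 + 0.99*h - 0.45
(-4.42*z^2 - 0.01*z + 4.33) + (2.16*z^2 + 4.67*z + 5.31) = -2.26*z^2 + 4.66*z + 9.64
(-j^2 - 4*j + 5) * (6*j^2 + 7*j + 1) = -6*j^4 - 31*j^3 + j^2 + 31*j + 5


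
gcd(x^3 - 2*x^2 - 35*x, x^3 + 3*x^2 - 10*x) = x^2 + 5*x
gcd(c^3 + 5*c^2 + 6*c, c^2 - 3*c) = c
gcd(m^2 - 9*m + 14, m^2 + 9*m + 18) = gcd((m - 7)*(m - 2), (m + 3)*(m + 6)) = 1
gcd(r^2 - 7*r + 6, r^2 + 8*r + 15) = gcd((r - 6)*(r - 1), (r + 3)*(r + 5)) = 1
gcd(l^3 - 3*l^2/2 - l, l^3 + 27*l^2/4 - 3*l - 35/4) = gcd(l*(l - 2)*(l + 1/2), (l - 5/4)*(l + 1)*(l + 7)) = 1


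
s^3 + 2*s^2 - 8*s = s*(s - 2)*(s + 4)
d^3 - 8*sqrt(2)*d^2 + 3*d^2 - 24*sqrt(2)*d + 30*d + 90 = (d + 3)*(d - 5*sqrt(2))*(d - 3*sqrt(2))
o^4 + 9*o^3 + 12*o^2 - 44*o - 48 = (o - 2)*(o + 1)*(o + 4)*(o + 6)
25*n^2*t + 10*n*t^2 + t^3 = t*(5*n + t)^2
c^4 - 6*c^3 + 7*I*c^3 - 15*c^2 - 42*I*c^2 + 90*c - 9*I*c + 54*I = (c - 6)*(c + I)*(c + 3*I)^2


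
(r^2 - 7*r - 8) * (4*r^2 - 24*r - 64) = 4*r^4 - 52*r^3 + 72*r^2 + 640*r + 512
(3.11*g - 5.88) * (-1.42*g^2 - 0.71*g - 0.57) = -4.4162*g^3 + 6.1415*g^2 + 2.4021*g + 3.3516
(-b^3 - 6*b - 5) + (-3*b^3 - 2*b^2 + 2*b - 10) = -4*b^3 - 2*b^2 - 4*b - 15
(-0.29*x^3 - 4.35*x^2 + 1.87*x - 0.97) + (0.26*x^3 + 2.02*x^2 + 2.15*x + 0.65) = -0.03*x^3 - 2.33*x^2 + 4.02*x - 0.32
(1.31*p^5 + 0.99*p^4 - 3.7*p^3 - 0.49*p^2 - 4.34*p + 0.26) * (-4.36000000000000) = -5.7116*p^5 - 4.3164*p^4 + 16.132*p^3 + 2.1364*p^2 + 18.9224*p - 1.1336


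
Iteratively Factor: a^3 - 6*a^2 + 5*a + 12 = (a - 4)*(a^2 - 2*a - 3) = (a - 4)*(a + 1)*(a - 3)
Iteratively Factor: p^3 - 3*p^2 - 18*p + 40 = (p - 5)*(p^2 + 2*p - 8) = (p - 5)*(p - 2)*(p + 4)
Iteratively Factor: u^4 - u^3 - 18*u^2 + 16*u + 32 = (u + 1)*(u^3 - 2*u^2 - 16*u + 32) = (u - 4)*(u + 1)*(u^2 + 2*u - 8) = (u - 4)*(u - 2)*(u + 1)*(u + 4)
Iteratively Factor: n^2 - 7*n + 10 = (n - 5)*(n - 2)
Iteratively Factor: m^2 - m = (m)*(m - 1)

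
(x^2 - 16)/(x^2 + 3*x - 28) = (x + 4)/(x + 7)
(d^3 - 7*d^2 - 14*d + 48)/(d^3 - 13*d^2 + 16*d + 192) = (d - 2)/(d - 8)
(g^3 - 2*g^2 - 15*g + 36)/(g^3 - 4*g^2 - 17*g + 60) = (g - 3)/(g - 5)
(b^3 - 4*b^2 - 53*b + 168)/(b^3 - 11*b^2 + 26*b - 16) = (b^2 + 4*b - 21)/(b^2 - 3*b + 2)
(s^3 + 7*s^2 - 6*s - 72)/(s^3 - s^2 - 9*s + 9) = (s^2 + 10*s + 24)/(s^2 + 2*s - 3)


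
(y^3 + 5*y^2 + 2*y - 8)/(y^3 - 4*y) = (y^2 + 3*y - 4)/(y*(y - 2))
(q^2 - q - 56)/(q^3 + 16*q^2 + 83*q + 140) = (q - 8)/(q^2 + 9*q + 20)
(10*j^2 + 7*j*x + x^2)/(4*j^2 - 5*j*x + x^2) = (10*j^2 + 7*j*x + x^2)/(4*j^2 - 5*j*x + x^2)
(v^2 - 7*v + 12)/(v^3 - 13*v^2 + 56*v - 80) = (v - 3)/(v^2 - 9*v + 20)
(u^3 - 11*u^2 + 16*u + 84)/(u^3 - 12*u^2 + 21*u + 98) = (u - 6)/(u - 7)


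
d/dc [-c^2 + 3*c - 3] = 3 - 2*c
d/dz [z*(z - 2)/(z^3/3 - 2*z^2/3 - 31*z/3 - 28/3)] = 3*(-z^4 + 4*z^3 - 35*z^2 - 56*z + 56)/(z^6 - 4*z^5 - 58*z^4 + 68*z^3 + 1073*z^2 + 1736*z + 784)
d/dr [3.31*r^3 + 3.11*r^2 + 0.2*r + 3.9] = 9.93*r^2 + 6.22*r + 0.2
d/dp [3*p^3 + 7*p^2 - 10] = p*(9*p + 14)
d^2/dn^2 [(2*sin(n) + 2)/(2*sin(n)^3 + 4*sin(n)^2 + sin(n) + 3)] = 2*(-16*sin(n)^7 - 60*sin(n)^6 - 72*sin(n)^5 + 110*sin(n)^4 + 270*sin(n)^3 + 86*sin(n)^2 - 90*sin(n) - 28)/(2*sin(n)^3 + 4*sin(n)^2 + sin(n) + 3)^3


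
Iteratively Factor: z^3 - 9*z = (z - 3)*(z^2 + 3*z) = (z - 3)*(z + 3)*(z)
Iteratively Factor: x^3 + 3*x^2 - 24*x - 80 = (x + 4)*(x^2 - x - 20) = (x + 4)^2*(x - 5)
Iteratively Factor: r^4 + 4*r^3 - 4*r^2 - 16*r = (r - 2)*(r^3 + 6*r^2 + 8*r) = r*(r - 2)*(r^2 + 6*r + 8) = r*(r - 2)*(r + 2)*(r + 4)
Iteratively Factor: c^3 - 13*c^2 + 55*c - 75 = (c - 5)*(c^2 - 8*c + 15) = (c - 5)^2*(c - 3)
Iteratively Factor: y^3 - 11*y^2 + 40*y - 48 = (y - 3)*(y^2 - 8*y + 16) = (y - 4)*(y - 3)*(y - 4)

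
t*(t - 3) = t^2 - 3*t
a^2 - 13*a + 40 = (a - 8)*(a - 5)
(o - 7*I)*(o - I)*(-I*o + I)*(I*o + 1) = o^4 - o^3 - 9*I*o^3 - 15*o^2 + 9*I*o^2 + 15*o + 7*I*o - 7*I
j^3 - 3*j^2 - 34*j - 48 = (j - 8)*(j + 2)*(j + 3)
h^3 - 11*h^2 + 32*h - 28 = (h - 7)*(h - 2)^2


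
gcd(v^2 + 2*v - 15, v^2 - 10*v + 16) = 1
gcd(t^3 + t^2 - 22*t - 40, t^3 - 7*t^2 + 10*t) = t - 5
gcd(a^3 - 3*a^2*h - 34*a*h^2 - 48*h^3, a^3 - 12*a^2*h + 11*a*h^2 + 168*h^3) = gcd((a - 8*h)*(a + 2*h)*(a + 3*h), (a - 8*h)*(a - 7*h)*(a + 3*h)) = a^2 - 5*a*h - 24*h^2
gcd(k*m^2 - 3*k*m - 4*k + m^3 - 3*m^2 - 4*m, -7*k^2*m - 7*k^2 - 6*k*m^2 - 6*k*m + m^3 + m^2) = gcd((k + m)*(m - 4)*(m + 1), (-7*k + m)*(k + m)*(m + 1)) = k*m + k + m^2 + m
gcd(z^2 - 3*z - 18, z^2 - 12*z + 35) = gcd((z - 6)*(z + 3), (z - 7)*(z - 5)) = 1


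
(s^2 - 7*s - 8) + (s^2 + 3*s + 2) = 2*s^2 - 4*s - 6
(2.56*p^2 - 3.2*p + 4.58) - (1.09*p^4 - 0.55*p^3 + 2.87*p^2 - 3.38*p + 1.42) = -1.09*p^4 + 0.55*p^3 - 0.31*p^2 + 0.18*p + 3.16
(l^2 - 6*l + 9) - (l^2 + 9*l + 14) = -15*l - 5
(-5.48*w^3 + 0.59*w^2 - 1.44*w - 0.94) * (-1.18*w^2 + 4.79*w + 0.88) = 6.4664*w^5 - 26.9454*w^4 - 0.2971*w^3 - 5.2692*w^2 - 5.7698*w - 0.8272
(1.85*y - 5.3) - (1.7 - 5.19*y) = 7.04*y - 7.0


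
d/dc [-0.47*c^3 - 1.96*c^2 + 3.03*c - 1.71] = -1.41*c^2 - 3.92*c + 3.03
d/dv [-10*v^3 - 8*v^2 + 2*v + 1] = -30*v^2 - 16*v + 2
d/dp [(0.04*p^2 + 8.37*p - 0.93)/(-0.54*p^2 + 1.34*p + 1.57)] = (4.5734*p^2 - 0.8788*p + 14.3871)/(0.2916*p^4 - 1.4472*p^3 + 0.1*p^2 + 4.2076*p + 2.4649)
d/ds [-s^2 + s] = 1 - 2*s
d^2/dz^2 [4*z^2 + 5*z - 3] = 8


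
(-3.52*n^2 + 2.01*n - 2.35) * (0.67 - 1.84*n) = 6.4768*n^3 - 6.0568*n^2 + 5.6707*n - 1.5745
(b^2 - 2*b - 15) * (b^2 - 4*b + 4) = b^4 - 6*b^3 - 3*b^2 + 52*b - 60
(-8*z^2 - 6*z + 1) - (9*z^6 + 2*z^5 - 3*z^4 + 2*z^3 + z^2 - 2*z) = -9*z^6 - 2*z^5 + 3*z^4 - 2*z^3 - 9*z^2 - 4*z + 1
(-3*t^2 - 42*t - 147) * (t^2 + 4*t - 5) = -3*t^4 - 54*t^3 - 300*t^2 - 378*t + 735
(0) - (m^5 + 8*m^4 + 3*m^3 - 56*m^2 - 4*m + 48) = -m^5 - 8*m^4 - 3*m^3 + 56*m^2 + 4*m - 48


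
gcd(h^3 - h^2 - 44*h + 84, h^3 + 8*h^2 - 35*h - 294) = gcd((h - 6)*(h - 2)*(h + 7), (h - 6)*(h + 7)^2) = h^2 + h - 42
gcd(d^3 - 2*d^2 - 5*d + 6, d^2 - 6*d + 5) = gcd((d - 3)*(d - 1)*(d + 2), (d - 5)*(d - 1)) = d - 1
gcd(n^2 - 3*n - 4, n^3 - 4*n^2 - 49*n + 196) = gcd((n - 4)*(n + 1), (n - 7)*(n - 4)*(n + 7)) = n - 4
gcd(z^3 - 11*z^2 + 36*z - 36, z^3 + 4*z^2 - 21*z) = z - 3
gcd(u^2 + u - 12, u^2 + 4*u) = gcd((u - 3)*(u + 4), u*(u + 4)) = u + 4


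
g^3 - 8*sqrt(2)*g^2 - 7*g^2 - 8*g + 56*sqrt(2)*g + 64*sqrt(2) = (g - 8)*(g + 1)*(g - 8*sqrt(2))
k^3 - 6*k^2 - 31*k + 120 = (k - 8)*(k - 3)*(k + 5)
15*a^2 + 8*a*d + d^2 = (3*a + d)*(5*a + d)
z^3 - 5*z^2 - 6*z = z*(z - 6)*(z + 1)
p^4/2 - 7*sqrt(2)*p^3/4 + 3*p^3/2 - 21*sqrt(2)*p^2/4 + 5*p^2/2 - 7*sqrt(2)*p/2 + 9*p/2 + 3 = (p/2 + 1)*(p + 1)*(p - 3*sqrt(2))*(p - sqrt(2)/2)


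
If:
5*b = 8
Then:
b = 8/5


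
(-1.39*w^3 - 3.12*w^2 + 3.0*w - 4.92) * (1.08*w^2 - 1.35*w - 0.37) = -1.5012*w^5 - 1.4931*w^4 + 7.9663*w^3 - 8.2092*w^2 + 5.532*w + 1.8204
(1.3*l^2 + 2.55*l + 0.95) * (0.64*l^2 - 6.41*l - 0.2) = 0.832*l^4 - 6.701*l^3 - 15.9975*l^2 - 6.5995*l - 0.19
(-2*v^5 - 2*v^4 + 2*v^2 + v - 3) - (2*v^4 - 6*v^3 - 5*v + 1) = -2*v^5 - 4*v^4 + 6*v^3 + 2*v^2 + 6*v - 4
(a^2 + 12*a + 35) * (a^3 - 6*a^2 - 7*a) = a^5 + 6*a^4 - 44*a^3 - 294*a^2 - 245*a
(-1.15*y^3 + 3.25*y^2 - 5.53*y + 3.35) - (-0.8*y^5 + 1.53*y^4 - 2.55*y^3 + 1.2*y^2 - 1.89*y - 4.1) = 0.8*y^5 - 1.53*y^4 + 1.4*y^3 + 2.05*y^2 - 3.64*y + 7.45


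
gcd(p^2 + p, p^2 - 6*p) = p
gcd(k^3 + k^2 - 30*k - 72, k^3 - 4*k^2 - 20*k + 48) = k^2 - 2*k - 24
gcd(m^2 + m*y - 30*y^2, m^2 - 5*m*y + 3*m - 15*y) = -m + 5*y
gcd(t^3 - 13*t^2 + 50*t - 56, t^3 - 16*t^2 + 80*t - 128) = t - 4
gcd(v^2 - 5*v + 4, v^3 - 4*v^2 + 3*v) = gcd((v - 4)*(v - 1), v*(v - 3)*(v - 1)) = v - 1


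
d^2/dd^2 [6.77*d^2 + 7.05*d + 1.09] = 13.5400000000000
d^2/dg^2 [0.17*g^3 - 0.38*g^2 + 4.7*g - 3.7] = 1.02*g - 0.76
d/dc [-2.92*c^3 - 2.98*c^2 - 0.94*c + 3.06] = -8.76*c^2 - 5.96*c - 0.94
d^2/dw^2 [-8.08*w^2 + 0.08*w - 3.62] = -16.1600000000000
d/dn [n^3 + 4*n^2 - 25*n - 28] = 3*n^2 + 8*n - 25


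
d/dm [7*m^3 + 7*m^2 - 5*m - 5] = 21*m^2 + 14*m - 5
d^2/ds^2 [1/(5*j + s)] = 2/(5*j + s)^3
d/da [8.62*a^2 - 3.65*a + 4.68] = 17.24*a - 3.65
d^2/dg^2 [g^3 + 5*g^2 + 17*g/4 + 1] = 6*g + 10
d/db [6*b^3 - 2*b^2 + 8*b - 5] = 18*b^2 - 4*b + 8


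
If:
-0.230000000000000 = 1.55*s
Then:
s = -0.15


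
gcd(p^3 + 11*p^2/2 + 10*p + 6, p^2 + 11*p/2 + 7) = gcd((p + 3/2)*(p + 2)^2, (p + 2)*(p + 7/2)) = p + 2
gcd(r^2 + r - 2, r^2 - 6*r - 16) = r + 2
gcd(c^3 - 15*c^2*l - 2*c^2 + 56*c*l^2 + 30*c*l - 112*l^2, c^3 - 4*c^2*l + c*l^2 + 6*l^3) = 1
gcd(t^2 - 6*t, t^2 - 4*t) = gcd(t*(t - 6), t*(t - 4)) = t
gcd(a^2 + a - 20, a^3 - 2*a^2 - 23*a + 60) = a^2 + a - 20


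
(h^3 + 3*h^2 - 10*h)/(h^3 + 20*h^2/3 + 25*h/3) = 3*(h - 2)/(3*h + 5)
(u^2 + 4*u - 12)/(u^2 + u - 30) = (u - 2)/(u - 5)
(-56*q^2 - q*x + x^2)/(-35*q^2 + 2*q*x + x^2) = (-8*q + x)/(-5*q + x)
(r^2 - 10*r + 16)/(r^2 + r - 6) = (r - 8)/(r + 3)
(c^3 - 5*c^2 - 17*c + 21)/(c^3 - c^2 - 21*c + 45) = (c^3 - 5*c^2 - 17*c + 21)/(c^3 - c^2 - 21*c + 45)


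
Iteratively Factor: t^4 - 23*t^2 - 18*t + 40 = (t + 2)*(t^3 - 2*t^2 - 19*t + 20) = (t - 1)*(t + 2)*(t^2 - t - 20) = (t - 1)*(t + 2)*(t + 4)*(t - 5)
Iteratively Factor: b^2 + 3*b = (b)*(b + 3)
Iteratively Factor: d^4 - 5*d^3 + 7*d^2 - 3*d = (d)*(d^3 - 5*d^2 + 7*d - 3) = d*(d - 1)*(d^2 - 4*d + 3) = d*(d - 3)*(d - 1)*(d - 1)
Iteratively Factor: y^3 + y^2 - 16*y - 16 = (y + 4)*(y^2 - 3*y - 4) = (y + 1)*(y + 4)*(y - 4)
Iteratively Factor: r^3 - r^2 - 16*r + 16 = (r + 4)*(r^2 - 5*r + 4) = (r - 4)*(r + 4)*(r - 1)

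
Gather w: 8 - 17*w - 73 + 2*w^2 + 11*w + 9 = 2*w^2 - 6*w - 56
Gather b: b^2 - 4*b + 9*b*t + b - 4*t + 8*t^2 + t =b^2 + b*(9*t - 3) + 8*t^2 - 3*t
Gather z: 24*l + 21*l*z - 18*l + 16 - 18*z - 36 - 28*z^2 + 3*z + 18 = 6*l - 28*z^2 + z*(21*l - 15) - 2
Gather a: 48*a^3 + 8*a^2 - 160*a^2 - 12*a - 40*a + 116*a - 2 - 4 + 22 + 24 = 48*a^3 - 152*a^2 + 64*a + 40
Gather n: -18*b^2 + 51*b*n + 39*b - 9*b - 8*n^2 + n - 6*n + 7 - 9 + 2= -18*b^2 + 30*b - 8*n^2 + n*(51*b - 5)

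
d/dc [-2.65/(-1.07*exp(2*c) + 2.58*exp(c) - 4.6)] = (6.837 - 5.671*exp(c))*exp(c)/(1.07*exp(2*c) - 2.58*exp(c) + 4.6)^2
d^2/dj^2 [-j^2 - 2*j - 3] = -2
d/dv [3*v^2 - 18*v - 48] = 6*v - 18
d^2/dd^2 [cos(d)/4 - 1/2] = -cos(d)/4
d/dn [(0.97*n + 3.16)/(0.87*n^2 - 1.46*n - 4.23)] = (-0.8439*n^2 - 5.4984*n + 0.5105)/(0.7569*n^4 - 2.5404*n^3 - 5.2286*n^2 + 12.3516*n + 17.8929)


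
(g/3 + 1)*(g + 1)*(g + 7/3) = g^3/3 + 19*g^2/9 + 37*g/9 + 7/3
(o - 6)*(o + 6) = o^2 - 36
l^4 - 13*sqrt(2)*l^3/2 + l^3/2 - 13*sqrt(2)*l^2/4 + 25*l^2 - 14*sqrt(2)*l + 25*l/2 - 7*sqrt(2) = (l + 1/2)*(l - 7*sqrt(2)/2)*(l - 2*sqrt(2))*(l - sqrt(2))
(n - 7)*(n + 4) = n^2 - 3*n - 28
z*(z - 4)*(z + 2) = z^3 - 2*z^2 - 8*z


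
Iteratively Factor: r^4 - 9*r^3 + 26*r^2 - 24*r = (r - 4)*(r^3 - 5*r^2 + 6*r) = (r - 4)*(r - 3)*(r^2 - 2*r) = r*(r - 4)*(r - 3)*(r - 2)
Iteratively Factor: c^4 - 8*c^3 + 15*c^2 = (c - 3)*(c^3 - 5*c^2) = (c - 5)*(c - 3)*(c^2) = c*(c - 5)*(c - 3)*(c)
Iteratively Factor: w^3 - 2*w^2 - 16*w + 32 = (w + 4)*(w^2 - 6*w + 8) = (w - 2)*(w + 4)*(w - 4)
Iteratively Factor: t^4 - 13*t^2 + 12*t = (t + 4)*(t^3 - 4*t^2 + 3*t) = (t - 3)*(t + 4)*(t^2 - t) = t*(t - 3)*(t + 4)*(t - 1)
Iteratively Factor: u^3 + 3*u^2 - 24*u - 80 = (u - 5)*(u^2 + 8*u + 16) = (u - 5)*(u + 4)*(u + 4)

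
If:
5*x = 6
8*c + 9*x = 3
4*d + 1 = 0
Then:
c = -39/40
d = -1/4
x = 6/5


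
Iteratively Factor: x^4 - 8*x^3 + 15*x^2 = (x - 3)*(x^3 - 5*x^2) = x*(x - 3)*(x^2 - 5*x) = x*(x - 5)*(x - 3)*(x)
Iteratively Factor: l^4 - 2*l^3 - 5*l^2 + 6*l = (l + 2)*(l^3 - 4*l^2 + 3*l) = l*(l + 2)*(l^2 - 4*l + 3) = l*(l - 1)*(l + 2)*(l - 3)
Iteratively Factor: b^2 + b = (b)*(b + 1)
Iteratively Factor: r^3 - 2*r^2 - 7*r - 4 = (r + 1)*(r^2 - 3*r - 4) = (r - 4)*(r + 1)*(r + 1)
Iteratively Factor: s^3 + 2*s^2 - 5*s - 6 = (s - 2)*(s^2 + 4*s + 3) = (s - 2)*(s + 1)*(s + 3)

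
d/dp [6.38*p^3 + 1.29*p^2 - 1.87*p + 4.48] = 19.14*p^2 + 2.58*p - 1.87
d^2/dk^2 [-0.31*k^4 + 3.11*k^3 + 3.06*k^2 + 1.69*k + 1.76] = -3.72*k^2 + 18.66*k + 6.12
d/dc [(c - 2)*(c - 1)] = 2*c - 3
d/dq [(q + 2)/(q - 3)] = -5/(q - 3)^2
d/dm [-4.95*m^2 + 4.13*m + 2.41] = 4.13 - 9.9*m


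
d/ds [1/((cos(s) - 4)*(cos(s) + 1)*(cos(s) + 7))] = (-3*sin(s)^2 + 8*cos(s) - 22)*sin(s)/((cos(s) - 4)^2*(cos(s) + 1)^2*(cos(s) + 7)^2)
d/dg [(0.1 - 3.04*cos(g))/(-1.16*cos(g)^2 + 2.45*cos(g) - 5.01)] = (3.5264*cos(g)^2 - 0.232*cos(g) - 14.9854)*sin(g)/(1.3456*cos(g)^4 - 5.684*cos(g)^3 + 17.6257*cos(g)^2 - 24.549*cos(g) + 25.1001)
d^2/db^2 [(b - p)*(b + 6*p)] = 2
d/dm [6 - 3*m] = -3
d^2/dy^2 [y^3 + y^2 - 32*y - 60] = 6*y + 2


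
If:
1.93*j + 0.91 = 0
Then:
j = -0.47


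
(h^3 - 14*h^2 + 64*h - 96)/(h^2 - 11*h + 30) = (h^2 - 8*h + 16)/(h - 5)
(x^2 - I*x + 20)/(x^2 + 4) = (x^2 - I*x + 20)/(x^2 + 4)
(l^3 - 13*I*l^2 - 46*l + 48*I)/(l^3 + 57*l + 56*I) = (l^2 - 5*I*l - 6)/(l^2 + 8*I*l - 7)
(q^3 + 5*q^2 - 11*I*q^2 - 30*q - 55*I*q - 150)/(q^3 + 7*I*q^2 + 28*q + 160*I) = (q^2 + q*(5 - 6*I) - 30*I)/(q^2 + 12*I*q - 32)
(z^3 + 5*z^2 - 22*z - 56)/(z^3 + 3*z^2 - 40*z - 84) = (z - 4)/(z - 6)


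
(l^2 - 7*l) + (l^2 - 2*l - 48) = 2*l^2 - 9*l - 48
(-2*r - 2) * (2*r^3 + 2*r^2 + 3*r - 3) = -4*r^4 - 8*r^3 - 10*r^2 + 6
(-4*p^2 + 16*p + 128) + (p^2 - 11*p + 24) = -3*p^2 + 5*p + 152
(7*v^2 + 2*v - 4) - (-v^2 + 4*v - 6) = 8*v^2 - 2*v + 2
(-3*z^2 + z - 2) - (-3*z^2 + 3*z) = -2*z - 2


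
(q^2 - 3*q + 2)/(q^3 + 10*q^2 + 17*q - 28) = (q - 2)/(q^2 + 11*q + 28)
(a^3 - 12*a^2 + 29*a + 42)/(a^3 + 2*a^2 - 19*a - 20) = (a^2 - 13*a + 42)/(a^2 + a - 20)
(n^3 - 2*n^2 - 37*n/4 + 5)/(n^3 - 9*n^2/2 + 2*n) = (n + 5/2)/n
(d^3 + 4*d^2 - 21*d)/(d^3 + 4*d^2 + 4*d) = (d^2 + 4*d - 21)/(d^2 + 4*d + 4)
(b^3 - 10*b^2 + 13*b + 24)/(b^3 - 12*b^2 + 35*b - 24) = (b + 1)/(b - 1)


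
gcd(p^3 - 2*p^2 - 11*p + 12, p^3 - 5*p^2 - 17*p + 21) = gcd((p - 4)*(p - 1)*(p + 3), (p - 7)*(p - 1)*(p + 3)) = p^2 + 2*p - 3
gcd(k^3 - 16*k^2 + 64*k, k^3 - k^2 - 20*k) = k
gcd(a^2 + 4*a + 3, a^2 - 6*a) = 1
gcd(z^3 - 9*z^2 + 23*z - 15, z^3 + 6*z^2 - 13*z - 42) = z - 3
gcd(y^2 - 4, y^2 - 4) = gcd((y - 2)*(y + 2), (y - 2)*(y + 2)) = y^2 - 4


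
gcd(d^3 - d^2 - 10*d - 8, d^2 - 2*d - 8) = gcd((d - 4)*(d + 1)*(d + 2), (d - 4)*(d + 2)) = d^2 - 2*d - 8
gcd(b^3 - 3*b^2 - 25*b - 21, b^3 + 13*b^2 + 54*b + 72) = b + 3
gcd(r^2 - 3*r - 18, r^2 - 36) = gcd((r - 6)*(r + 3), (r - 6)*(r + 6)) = r - 6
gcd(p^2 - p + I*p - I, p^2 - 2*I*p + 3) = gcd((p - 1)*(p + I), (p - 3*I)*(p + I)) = p + I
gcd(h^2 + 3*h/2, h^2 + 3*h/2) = h^2 + 3*h/2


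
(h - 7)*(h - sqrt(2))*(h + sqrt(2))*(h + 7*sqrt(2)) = h^4 - 7*h^3 + 7*sqrt(2)*h^3 - 49*sqrt(2)*h^2 - 2*h^2 - 14*sqrt(2)*h + 14*h + 98*sqrt(2)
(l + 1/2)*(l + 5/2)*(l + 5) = l^3 + 8*l^2 + 65*l/4 + 25/4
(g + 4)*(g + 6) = g^2 + 10*g + 24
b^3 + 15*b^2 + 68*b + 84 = (b + 2)*(b + 6)*(b + 7)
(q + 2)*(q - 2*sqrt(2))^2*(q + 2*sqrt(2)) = q^4 - 2*sqrt(2)*q^3 + 2*q^3 - 8*q^2 - 4*sqrt(2)*q^2 - 16*q + 16*sqrt(2)*q + 32*sqrt(2)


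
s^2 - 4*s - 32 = (s - 8)*(s + 4)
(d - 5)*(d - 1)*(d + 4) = d^3 - 2*d^2 - 19*d + 20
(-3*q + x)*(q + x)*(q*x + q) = -3*q^3*x - 3*q^3 - 2*q^2*x^2 - 2*q^2*x + q*x^3 + q*x^2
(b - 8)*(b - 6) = b^2 - 14*b + 48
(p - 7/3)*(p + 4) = p^2 + 5*p/3 - 28/3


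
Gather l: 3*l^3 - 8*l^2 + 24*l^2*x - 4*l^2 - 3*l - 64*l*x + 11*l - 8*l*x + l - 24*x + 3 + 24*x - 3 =3*l^3 + l^2*(24*x - 12) + l*(9 - 72*x)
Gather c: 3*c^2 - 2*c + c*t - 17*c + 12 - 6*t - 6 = 3*c^2 + c*(t - 19) - 6*t + 6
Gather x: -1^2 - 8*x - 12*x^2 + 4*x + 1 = -12*x^2 - 4*x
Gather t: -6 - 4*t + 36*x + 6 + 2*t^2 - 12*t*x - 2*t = 2*t^2 + t*(-12*x - 6) + 36*x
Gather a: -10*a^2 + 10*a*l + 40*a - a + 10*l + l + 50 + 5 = -10*a^2 + a*(10*l + 39) + 11*l + 55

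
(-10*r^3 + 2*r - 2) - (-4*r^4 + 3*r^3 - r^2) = 4*r^4 - 13*r^3 + r^2 + 2*r - 2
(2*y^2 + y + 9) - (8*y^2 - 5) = -6*y^2 + y + 14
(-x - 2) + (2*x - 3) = x - 5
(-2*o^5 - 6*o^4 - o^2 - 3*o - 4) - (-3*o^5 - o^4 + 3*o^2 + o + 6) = o^5 - 5*o^4 - 4*o^2 - 4*o - 10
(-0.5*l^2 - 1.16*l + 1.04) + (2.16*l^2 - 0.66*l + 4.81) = 1.66*l^2 - 1.82*l + 5.85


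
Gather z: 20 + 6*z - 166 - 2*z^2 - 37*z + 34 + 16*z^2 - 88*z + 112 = 14*z^2 - 119*z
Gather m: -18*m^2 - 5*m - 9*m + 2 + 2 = -18*m^2 - 14*m + 4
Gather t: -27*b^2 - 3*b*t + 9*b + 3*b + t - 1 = -27*b^2 + 12*b + t*(1 - 3*b) - 1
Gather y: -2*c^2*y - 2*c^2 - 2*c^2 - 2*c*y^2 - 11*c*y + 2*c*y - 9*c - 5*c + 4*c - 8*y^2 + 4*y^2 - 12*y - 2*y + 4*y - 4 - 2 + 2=-4*c^2 - 10*c + y^2*(-2*c - 4) + y*(-2*c^2 - 9*c - 10) - 4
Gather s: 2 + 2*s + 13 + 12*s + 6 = 14*s + 21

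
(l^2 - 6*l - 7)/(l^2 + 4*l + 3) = (l - 7)/(l + 3)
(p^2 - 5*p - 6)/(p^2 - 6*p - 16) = (-p^2 + 5*p + 6)/(-p^2 + 6*p + 16)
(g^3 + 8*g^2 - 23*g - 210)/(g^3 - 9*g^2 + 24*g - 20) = (g^2 + 13*g + 42)/(g^2 - 4*g + 4)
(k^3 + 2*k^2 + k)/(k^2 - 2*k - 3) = k*(k + 1)/(k - 3)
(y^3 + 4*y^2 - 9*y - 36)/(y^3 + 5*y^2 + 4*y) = (y^2 - 9)/(y*(y + 1))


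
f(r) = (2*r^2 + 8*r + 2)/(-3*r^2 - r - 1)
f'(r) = (4*r + 8)/(-3*r^2 - r - 1) + (6*r + 1)*(2*r^2 + 8*r + 2)/(-3*r^2 - r - 1)^2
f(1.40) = -2.07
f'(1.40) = 0.70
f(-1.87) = 0.62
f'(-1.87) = 0.60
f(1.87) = -1.79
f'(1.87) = 0.48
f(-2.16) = 0.46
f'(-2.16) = 0.48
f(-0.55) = 1.32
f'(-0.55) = -2.03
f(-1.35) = 1.01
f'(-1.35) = 0.89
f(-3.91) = -0.03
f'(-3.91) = 0.16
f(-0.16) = -0.84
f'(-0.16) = -7.99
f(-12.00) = -0.46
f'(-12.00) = 0.02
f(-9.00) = -0.39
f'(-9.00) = 0.03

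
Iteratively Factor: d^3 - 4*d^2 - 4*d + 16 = (d + 2)*(d^2 - 6*d + 8) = (d - 4)*(d + 2)*(d - 2)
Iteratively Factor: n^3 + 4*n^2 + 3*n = (n + 1)*(n^2 + 3*n) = (n + 1)*(n + 3)*(n)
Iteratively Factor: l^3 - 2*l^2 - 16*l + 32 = (l - 4)*(l^2 + 2*l - 8) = (l - 4)*(l + 4)*(l - 2)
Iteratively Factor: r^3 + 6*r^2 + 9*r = (r + 3)*(r^2 + 3*r) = (r + 3)^2*(r)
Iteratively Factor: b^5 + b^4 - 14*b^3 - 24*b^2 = (b + 3)*(b^4 - 2*b^3 - 8*b^2) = b*(b + 3)*(b^3 - 2*b^2 - 8*b) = b^2*(b + 3)*(b^2 - 2*b - 8) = b^2*(b + 2)*(b + 3)*(b - 4)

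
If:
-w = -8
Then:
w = 8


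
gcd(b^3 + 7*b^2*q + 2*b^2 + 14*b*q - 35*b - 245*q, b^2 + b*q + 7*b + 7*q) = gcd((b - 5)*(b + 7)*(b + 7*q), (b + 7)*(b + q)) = b + 7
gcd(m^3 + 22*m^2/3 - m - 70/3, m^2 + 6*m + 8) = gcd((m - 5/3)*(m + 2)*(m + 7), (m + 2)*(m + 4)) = m + 2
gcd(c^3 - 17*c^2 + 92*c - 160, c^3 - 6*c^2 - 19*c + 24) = c - 8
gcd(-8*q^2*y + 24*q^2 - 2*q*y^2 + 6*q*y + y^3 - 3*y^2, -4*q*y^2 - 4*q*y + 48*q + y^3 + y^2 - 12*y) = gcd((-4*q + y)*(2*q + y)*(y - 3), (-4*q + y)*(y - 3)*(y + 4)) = -4*q*y + 12*q + y^2 - 3*y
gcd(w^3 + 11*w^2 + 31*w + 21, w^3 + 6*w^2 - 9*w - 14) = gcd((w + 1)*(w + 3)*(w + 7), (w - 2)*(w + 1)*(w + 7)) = w^2 + 8*w + 7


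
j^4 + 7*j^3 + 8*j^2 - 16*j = j*(j - 1)*(j + 4)^2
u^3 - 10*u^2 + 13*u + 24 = (u - 8)*(u - 3)*(u + 1)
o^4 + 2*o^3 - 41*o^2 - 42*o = o*(o - 6)*(o + 1)*(o + 7)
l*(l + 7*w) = l^2 + 7*l*w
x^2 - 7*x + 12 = (x - 4)*(x - 3)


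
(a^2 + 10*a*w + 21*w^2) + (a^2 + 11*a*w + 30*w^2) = 2*a^2 + 21*a*w + 51*w^2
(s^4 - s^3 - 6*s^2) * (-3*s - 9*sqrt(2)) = -3*s^5 - 9*sqrt(2)*s^4 + 3*s^4 + 9*sqrt(2)*s^3 + 18*s^3 + 54*sqrt(2)*s^2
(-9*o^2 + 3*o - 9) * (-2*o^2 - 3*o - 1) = 18*o^4 + 21*o^3 + 18*o^2 + 24*o + 9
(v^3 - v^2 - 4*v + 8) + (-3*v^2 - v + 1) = v^3 - 4*v^2 - 5*v + 9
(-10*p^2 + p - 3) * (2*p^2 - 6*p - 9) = -20*p^4 + 62*p^3 + 78*p^2 + 9*p + 27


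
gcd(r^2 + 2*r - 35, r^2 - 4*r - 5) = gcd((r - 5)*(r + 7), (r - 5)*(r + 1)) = r - 5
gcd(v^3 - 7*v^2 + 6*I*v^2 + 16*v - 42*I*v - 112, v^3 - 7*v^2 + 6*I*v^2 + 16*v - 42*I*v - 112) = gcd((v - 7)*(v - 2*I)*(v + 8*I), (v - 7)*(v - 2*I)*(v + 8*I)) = v^3 + v^2*(-7 + 6*I) + v*(16 - 42*I) - 112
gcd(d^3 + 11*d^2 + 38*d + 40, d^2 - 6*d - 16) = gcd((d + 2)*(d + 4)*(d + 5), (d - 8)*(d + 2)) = d + 2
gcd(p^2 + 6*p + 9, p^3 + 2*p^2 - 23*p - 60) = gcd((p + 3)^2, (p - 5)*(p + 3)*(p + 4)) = p + 3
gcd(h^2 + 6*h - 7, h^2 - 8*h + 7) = h - 1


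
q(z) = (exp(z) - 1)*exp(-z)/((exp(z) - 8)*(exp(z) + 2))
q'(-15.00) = -204313.59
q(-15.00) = 204313.50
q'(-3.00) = -1.25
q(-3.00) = 1.17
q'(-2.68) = -0.91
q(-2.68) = 0.83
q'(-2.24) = -0.58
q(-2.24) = 0.50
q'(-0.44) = -0.08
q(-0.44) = 0.03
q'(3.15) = -0.01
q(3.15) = 0.00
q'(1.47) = -0.03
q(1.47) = -0.03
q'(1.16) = -0.01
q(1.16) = -0.03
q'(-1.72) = -0.34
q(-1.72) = 0.27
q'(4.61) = -0.00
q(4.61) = 0.00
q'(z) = -(exp(z) - 1)*exp(-z)/((exp(z) - 8)*(exp(z) + 2)) - (exp(z) - 1)/((exp(z) - 8)*(exp(z) + 2)^2) + 1/((exp(z) - 8)*(exp(z) + 2)) - (exp(z) - 1)/((exp(z) - 8)^2*(exp(z) + 2)) = (-2*exp(3*z) + 9*exp(2*z) - 12*exp(z) - 16)*exp(-z)/(exp(4*z) - 12*exp(3*z) + 4*exp(2*z) + 192*exp(z) + 256)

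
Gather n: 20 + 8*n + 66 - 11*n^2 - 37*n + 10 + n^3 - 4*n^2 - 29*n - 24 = n^3 - 15*n^2 - 58*n + 72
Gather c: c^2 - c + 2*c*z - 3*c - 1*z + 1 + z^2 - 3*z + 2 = c^2 + c*(2*z - 4) + z^2 - 4*z + 3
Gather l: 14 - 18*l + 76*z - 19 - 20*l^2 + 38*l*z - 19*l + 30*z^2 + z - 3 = -20*l^2 + l*(38*z - 37) + 30*z^2 + 77*z - 8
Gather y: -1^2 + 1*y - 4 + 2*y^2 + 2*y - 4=2*y^2 + 3*y - 9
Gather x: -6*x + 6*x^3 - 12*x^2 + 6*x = 6*x^3 - 12*x^2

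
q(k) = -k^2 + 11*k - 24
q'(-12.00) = 35.00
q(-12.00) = -300.00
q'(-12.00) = 35.00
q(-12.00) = -300.00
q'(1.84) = 7.32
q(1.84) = -7.15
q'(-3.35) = 17.70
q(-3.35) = -72.07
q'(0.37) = 10.26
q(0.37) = -20.07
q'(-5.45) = 21.90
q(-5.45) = -113.65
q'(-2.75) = 16.50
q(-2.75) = -61.81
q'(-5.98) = 22.96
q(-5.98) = -125.54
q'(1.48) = 8.04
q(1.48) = -9.91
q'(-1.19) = 13.38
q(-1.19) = -38.51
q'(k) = 11 - 2*k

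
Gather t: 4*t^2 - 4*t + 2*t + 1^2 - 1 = 4*t^2 - 2*t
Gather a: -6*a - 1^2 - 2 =-6*a - 3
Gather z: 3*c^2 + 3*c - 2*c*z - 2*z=3*c^2 + 3*c + z*(-2*c - 2)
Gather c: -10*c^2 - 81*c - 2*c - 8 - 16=-10*c^2 - 83*c - 24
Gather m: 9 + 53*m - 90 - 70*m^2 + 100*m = -70*m^2 + 153*m - 81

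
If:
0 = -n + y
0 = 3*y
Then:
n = 0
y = 0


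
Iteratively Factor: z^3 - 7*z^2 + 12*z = (z - 3)*(z^2 - 4*z) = z*(z - 3)*(z - 4)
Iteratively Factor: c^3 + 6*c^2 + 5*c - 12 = (c - 1)*(c^2 + 7*c + 12) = (c - 1)*(c + 4)*(c + 3)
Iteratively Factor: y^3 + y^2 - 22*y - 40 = (y - 5)*(y^2 + 6*y + 8) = (y - 5)*(y + 2)*(y + 4)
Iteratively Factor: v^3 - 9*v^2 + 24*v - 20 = (v - 5)*(v^2 - 4*v + 4) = (v - 5)*(v - 2)*(v - 2)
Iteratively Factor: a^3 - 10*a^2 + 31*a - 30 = (a - 2)*(a^2 - 8*a + 15) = (a - 5)*(a - 2)*(a - 3)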